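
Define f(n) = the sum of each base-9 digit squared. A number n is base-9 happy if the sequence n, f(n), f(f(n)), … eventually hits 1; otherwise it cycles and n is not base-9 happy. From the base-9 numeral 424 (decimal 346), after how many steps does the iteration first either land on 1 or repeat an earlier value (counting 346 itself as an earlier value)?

4

346 = (4,2,4)_9 → 4² + 2² + 4² = 16 + 4 + 16 = 36
36 = (4,0)_9 → 4² + 0² = 16 + 0 = 16
16 = (1,7)_9 → 1² + 7² = 1 + 49 = 50
50 = (5,5)_9 → 5² + 5² = 25 + 25 = 50  — 50 repeats.
That took 4 steps.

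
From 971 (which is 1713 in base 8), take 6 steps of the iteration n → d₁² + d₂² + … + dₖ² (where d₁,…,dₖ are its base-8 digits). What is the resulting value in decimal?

971 = (1,7,1,3)_8 → 60
60 = (7,4)_8 → 65
65 = (1,0,1)_8 → 2
2 = (2)_8 → 4
4 = (4)_8 → 16
16 = (2,0)_8 → 4

4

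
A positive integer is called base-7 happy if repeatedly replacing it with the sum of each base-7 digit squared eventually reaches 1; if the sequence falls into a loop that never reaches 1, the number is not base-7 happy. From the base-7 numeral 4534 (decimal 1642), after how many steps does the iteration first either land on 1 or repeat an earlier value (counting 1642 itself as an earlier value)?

7

1642 = (4,5,3,4)_7 → 4² + 5² + 3² + 4² = 66
66 = (1,2,3)_7 → 1² + 2² + 3² = 14
14 = (2,0)_7 → 2² + 0² = 4
4 = (4)_7 → 4² = 16
16 = (2,2)_7 → 2² + 2² = 8
8 = (1,1)_7 → 1² + 1² = 2
2 = (2)_7 → 2² = 4  — 4 repeats.
That took 7 steps.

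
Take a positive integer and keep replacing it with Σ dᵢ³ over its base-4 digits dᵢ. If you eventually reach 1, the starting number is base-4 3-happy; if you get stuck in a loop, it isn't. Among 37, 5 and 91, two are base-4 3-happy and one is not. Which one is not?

5

37: 37 → 10 → 16 → 1  — reaches 1 (base-4 3-happy)
5: 5 → 2 → 8 → 8  — repeats 8 (not base-4 3-happy)
91: 91 → 37 → 10 → 16 → 1  — reaches 1 (base-4 3-happy)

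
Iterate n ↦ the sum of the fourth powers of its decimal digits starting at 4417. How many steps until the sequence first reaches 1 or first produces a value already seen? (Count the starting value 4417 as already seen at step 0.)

4417 → 2914
2914 → 6834
6834 → 5729
5729 → 9603
9603 → 7938
7938 → 13139
13139 → 6725
6725 → 4338
4338 → 4514
4514 → 1138
1138 → 4179
4179 → 9219
9219 → 13139  — 13139 repeats.
That took 13 steps.

13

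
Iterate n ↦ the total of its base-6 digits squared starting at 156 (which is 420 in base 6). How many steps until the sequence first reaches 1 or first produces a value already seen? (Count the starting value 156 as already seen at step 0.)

9

156 = (4,2,0)_6 → 4² + 2² + 0² = 20
20 = (3,2)_6 → 3² + 2² = 13
13 = (2,1)_6 → 2² + 1² = 5
5 = (5)_6 → 5² = 25
25 = (4,1)_6 → 4² + 1² = 17
17 = (2,5)_6 → 2² + 5² = 29
29 = (4,5)_6 → 4² + 5² = 41
41 = (1,0,5)_6 → 1² + 0² + 5² = 26
26 = (4,2)_6 → 4² + 2² = 20  — 20 repeats.
That took 9 steps.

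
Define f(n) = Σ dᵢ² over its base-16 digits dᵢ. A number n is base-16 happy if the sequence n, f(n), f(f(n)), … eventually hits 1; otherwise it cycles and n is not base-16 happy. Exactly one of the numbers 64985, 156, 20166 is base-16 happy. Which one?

20166

64985: 64985 → 644 → 84 → 41 → 85 → 50 → 13 → 169 → 181 → 146 → 85  — repeats 85 (not base-16 happy)
156: 156 → 225 → 197 → 169 → 181 → 146 → 85 → 50 → 13 → 169  — repeats 169 (not base-16 happy)
20166: 20166 → 392 → 129 → 65 → 17 → 2 → 4 → 16 → 1  — reaches 1 (base-16 happy)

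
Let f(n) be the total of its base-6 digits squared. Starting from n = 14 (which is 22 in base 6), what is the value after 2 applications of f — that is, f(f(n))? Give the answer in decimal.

5

14 = (2,2)_6 → 2² + 2² = 4 + 4 = 8
8 = (1,2)_6 → 1² + 2² = 1 + 4 = 5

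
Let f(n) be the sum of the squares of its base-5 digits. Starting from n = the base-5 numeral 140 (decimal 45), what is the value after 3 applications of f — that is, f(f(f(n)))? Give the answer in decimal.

45 = (1,4,0)_5 → 17
17 = (3,2)_5 → 13
13 = (2,3)_5 → 13

13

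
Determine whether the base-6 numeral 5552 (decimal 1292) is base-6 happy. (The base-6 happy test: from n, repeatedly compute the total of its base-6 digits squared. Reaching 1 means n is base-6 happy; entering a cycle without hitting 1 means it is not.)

base-6 happy

1292 = (5,5,5,2)_6 → 5² + 5² + 5² + 2² = 79
79 = (2,1,1)_6 → 2² + 1² + 1² = 6
6 = (1,0)_6 → 1² + 0² = 1  — reached 1.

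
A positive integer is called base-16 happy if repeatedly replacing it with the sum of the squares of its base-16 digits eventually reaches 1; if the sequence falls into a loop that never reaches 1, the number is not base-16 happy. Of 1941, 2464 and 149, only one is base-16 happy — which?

1941: 1941 → 155 → 202 → 244 → 241 → 226 → 200 → 208 → 169 → 181 → 146 → 85 → 50 → 13 → 169  — repeats 169 (not base-16 happy)
2464: 2464 → 181 → 146 → 85 → 50 → 13 → 169 → 181  — repeats 181 (not base-16 happy)
149: 149 → 106 → 136 → 128 → 64 → 16 → 1  — reaches 1 (base-16 happy)

149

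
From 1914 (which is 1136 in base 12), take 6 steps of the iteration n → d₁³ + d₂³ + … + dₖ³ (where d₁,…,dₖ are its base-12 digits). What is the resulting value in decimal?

1914 = (1,1,3,6)_12 → 245
245 = (1,8,5)_12 → 638
638 = (4,5,2)_12 → 197
197 = (1,4,5)_12 → 190
190 = (1,3,10)_12 → 1028
1028 = (7,1,8)_12 → 856

856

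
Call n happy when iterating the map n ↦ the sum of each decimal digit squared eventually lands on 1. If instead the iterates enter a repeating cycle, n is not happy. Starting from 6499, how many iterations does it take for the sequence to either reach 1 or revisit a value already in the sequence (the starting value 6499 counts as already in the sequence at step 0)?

6499 → 214
214 → 21
21 → 5
5 → 25
25 → 29
29 → 85
85 → 89
89 → 145
145 → 42
42 → 20
20 → 4
4 → 16
16 → 37
37 → 58
58 → 89  — 89 repeats.
That took 15 steps.

15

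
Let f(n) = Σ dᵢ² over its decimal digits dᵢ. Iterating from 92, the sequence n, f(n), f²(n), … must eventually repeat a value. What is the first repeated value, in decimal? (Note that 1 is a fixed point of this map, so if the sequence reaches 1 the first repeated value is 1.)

89

92 → 9² + 2² = 85
85 → 8² + 5² = 89
89 → 8² + 9² = 145
145 → 1² + 4² + 5² = 42
42 → 4² + 2² = 20
20 → 2² + 0² = 4
4 → 4² = 16
16 → 1² + 6² = 37
37 → 3² + 7² = 58
58 → 5² + 8² = 89  — 89 already appeared earlier.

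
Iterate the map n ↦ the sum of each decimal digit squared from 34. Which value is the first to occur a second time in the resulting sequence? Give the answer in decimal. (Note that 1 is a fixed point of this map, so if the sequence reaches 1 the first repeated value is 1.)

34 → 25
25 → 29
29 → 85
85 → 89
89 → 145
145 → 42
42 → 20
20 → 4
4 → 16
16 → 37
37 → 58
58 → 89  — 89 already appeared earlier.

89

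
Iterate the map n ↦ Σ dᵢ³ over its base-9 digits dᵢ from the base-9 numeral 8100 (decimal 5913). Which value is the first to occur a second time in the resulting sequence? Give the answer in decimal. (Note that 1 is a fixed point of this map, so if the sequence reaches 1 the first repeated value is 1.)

27

5913 = (8,1,0,0)_9 → 8³ + 1³ + 0³ + 0³ = 513
513 = (6,3,0)_9 → 6³ + 3³ + 0³ = 243
243 = (3,0,0)_9 → 3³ + 0³ + 0³ = 27
27 = (3,0)_9 → 3³ + 0³ = 27  — 27 already appeared earlier.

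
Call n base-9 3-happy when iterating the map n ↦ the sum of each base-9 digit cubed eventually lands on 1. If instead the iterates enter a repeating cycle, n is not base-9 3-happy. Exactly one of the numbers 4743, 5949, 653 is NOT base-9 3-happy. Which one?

653

4743: 4743 → 405 → 125 → 577 → 345 → 99 → 9 → 1  — reaches 1 (base-9 3-happy)
5949: 5949 → 577 → 345 → 99 → 9 → 1  — reaches 1 (base-9 3-happy)
653: 653 → 637 → 1029 → 271 → 55 → 217 → 225 → 351 → 91 → 3 → 27 → 27  — repeats 27 (not base-9 3-happy)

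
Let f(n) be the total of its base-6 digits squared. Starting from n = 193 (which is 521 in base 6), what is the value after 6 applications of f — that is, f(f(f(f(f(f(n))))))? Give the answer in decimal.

26

193 = (5,2,1)_6 → 5² + 2² + 1² = 30
30 = (5,0)_6 → 5² + 0² = 25
25 = (4,1)_6 → 4² + 1² = 17
17 = (2,5)_6 → 2² + 5² = 29
29 = (4,5)_6 → 4² + 5² = 41
41 = (1,0,5)_6 → 1² + 0² + 5² = 26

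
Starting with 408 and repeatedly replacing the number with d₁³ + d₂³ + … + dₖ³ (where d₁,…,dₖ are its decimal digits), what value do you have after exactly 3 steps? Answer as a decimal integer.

408 → 576
576 → 684
684 → 792

792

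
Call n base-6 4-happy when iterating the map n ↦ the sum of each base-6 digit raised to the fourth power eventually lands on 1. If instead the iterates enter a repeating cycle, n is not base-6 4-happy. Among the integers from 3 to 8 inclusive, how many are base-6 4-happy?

3: 3 → 81 → 98 → 288 → 17 → 641 → 1522 → 259 → 4 → 256 → 258 → 3  — not base-6 4-happy
4: 4 → 256 → 258 → 3 → 81 → 98 → 288 → 17 → 641 → 1522 → 259 → 4  — not base-6 4-happy
5: 5 → 625 → 658 → 338 → 114 → 82 → 273 → 164 → 353 → 963 → 609 → 978 → 338  — not base-6 4-happy
6: 6 → 1  — base-6 4-happy
7: 7 → 2 → 16 → 272 → 99 → 353 → 963 → 609 → 978 → 338 → 114 → 82 → 273 → 164 → 353  — not base-6 4-happy
8: 8 → 17 → 641 → 1522 → 259 → 4 → 256 → 258 → 3 → 81 → 98 → 288 → 17  — not base-6 4-happy
base-6 4-happy: 6

1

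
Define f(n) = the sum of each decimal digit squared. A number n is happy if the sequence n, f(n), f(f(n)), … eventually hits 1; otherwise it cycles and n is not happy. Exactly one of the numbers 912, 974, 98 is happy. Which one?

912: 912 → 86 → 100 → 1  — reaches 1 (happy)
974: 974 → 146 → 53 → 34 → 25 → 29 → 85 → 89 → 145 → 42 → 20 → 4 → 16 → 37 → 58 → 89  — repeats 89 (not happy)
98: 98 → 145 → 42 → 20 → 4 → 16 → 37 → 58 → 89 → 145  — repeats 145 (not happy)

912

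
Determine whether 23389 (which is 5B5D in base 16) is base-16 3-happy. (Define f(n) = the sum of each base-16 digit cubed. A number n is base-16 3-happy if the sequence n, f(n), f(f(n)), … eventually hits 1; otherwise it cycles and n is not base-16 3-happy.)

23389 = (5,11,5,13)_16 → 5³ + 11³ + 5³ + 13³ = 3778
3778 = (14,12,2)_16 → 14³ + 12³ + 2³ = 4480
4480 = (1,1,8,0)_16 → 1³ + 1³ + 8³ + 0³ = 514
514 = (2,0,2)_16 → 2³ + 0³ + 2³ = 16
16 = (1,0)_16 → 1³ + 0³ = 1  — reached 1.

base-16 3-happy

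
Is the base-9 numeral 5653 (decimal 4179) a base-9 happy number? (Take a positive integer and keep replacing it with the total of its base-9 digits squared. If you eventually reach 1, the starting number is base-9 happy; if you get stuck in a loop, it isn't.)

4179 = (5,6,5,3)_9 → 5² + 6² + 5² + 3² = 25 + 36 + 25 + 9 = 95
95 = (1,1,5)_9 → 1² + 1² + 5² = 1 + 1 + 25 = 27
27 = (3,0)_9 → 3² + 0² = 9 + 0 = 9
9 = (1,0)_9 → 1² + 0² = 1 + 0 = 1  — reached 1.

base-9 happy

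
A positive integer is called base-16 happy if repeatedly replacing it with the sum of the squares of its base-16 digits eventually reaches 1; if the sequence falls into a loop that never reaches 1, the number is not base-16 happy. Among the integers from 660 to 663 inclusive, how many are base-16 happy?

2

660: 660 → 101 → 61 → 178 → 125 → 218 → 269 → 170 → 200 → 208 → 169 → 181 → 146 → 85 → 50 → 13 → 169  (repeats 169)
661: 661 → 110 → 232 → 260 → 17 → 2 → 4 → 16 → 1  (reaches 1)
662: 662 → 121 → 130 → 68 → 32 → 4 → 16 → 1  (reaches 1)
663: 663 → 134 → 100 → 52 → 25 → 82 → 29 → 170 → 200 → 208 → 169 → 181 → 146 → 85 → 50 → 13 → 169  (repeats 169)
base-16 happy: 661, 662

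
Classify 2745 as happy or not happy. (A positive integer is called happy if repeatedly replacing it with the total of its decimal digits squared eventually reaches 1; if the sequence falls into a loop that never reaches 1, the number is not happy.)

happy

2745 → 94
94 → 97
97 → 130
130 → 10
10 → 1  — reached 1.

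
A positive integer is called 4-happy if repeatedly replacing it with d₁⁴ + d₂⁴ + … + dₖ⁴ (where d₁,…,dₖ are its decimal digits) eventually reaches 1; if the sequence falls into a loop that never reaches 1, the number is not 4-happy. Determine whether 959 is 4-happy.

not 4-happy

959 → 9⁴ + 5⁴ + 9⁴ = 13747
13747 → 1⁴ + 3⁴ + 7⁴ + 4⁴ + 7⁴ = 5140
5140 → 5⁴ + 1⁴ + 4⁴ + 0⁴ = 882
882 → 8⁴ + 8⁴ + 2⁴ = 8208
8208 → 8⁴ + 2⁴ + 0⁴ + 8⁴ = 8208  — 8208 already seen; the sequence cycles without reaching 1.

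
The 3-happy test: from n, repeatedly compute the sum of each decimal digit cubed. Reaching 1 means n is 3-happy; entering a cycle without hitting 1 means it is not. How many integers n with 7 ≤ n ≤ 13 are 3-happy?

7: 7 → 343 → 118 → 514 → 190 → 730 → 370 → 370  — not 3-happy
8: 8 → 512 → 134 → 92 → 737 → 713 → 371 → 371  — not 3-happy
9: 9 → 729 → 1080 → 513 → 153 → 153  — not 3-happy
10: 10 → 1  — 3-happy
11: 11 → 2 → 8 → 512 → 134 → 92 → 737 → 713 → 371 → 371  — not 3-happy
12: 12 → 9 → 729 → 1080 → 513 → 153 → 153  — not 3-happy
13: 13 → 28 → 520 → 133 → 55 → 250 → 133  — not 3-happy
3-happy: 10

1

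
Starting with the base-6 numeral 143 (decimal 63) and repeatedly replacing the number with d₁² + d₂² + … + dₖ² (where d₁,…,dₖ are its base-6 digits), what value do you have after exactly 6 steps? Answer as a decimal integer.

17

63 = (1,4,3)_6 → 1² + 4² + 3² = 1 + 16 + 9 = 26
26 = (4,2)_6 → 4² + 2² = 16 + 4 = 20
20 = (3,2)_6 → 3² + 2² = 9 + 4 = 13
13 = (2,1)_6 → 2² + 1² = 4 + 1 = 5
5 = (5)_6 → 5² = 25
25 = (4,1)_6 → 4² + 1² = 16 + 1 = 17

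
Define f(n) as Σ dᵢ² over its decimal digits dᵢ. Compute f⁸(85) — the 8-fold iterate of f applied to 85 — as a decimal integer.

85 → 8² + 5² = 89
89 → 8² + 9² = 145
145 → 1² + 4² + 5² = 42
42 → 4² + 2² = 20
20 → 2² + 0² = 4
4 → 4² = 16
16 → 1² + 6² = 37
37 → 3² + 7² = 58

58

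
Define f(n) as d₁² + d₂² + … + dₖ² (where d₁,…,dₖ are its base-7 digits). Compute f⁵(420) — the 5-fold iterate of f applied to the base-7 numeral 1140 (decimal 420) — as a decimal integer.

420 = (1,1,4,0)_7 → 1² + 1² + 4² + 0² = 18
18 = (2,4)_7 → 2² + 4² = 20
20 = (2,6)_7 → 2² + 6² = 40
40 = (5,5)_7 → 5² + 5² = 50
50 = (1,0,1)_7 → 1² + 0² + 1² = 2

2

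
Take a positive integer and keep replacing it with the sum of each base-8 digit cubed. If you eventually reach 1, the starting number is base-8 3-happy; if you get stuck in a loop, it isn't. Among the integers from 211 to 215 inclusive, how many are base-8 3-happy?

1

211: 211 → 62 → 559 → 469 → 476 → 434 → 440 → 559  (repeats 559)
212: 212 → 99 → 92 → 92  (repeats 92)
213: 213 → 160 → 72 → 2 → 8 → 1  (reaches 1)
214: 214 → 251 → 397 → 342 → 349 → 277 → 197 → 152 → 35 → 91 → 55 → 559 → 469 → 476 → 434 → 440 → 559  (repeats 559)
215: 215 → 378 → 476 → 434 → 440 → 559 → 469 → 476  (repeats 476)
base-8 3-happy: 213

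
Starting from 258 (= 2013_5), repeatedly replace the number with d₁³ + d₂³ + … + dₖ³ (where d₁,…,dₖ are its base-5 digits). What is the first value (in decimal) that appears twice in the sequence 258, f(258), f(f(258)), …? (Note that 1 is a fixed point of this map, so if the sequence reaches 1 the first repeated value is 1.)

28

258 = (2,0,1,3)_5 → 2³ + 0³ + 1³ + 3³ = 8 + 0 + 1 + 27 = 36
36 = (1,2,1)_5 → 1³ + 2³ + 1³ = 1 + 8 + 1 = 10
10 = (2,0)_5 → 2³ + 0³ = 8 + 0 = 8
8 = (1,3)_5 → 1³ + 3³ = 1 + 27 = 28
28 = (1,0,3)_5 → 1³ + 0³ + 3³ = 1 + 0 + 27 = 28  — 28 already appeared earlier.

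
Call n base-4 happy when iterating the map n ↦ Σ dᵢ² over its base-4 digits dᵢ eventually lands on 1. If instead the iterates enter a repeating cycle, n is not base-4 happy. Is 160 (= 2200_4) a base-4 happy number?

base-4 happy

160 = (2,2,0,0)_4 → 2² + 2² + 0² + 0² = 8
8 = (2,0)_4 → 2² + 0² = 4
4 = (1,0)_4 → 1² + 0² = 1  — reached 1.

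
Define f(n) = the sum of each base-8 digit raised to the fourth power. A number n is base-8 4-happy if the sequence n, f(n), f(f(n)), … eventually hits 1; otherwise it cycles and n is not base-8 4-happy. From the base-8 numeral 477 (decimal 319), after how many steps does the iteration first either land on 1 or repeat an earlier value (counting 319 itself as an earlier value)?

14

319 = (4,7,7)_8 → 4⁴ + 7⁴ + 7⁴ = 5058
5058 = (1,1,7,0,2)_8 → 1⁴ + 1⁴ + 7⁴ + 0⁴ + 2⁴ = 2419
2419 = (4,5,6,3)_8 → 4⁴ + 5⁴ + 6⁴ + 3⁴ = 2258
2258 = (4,3,2,2)_8 → 4⁴ + 3⁴ + 2⁴ + 2⁴ = 369
369 = (5,6,1)_8 → 5⁴ + 6⁴ + 1⁴ = 1922
1922 = (3,6,0,2)_8 → 3⁴ + 6⁴ + 0⁴ + 2⁴ = 1393
1393 = (2,5,6,1)_8 → 2⁴ + 5⁴ + 6⁴ + 1⁴ = 1938
1938 = (3,6,2,2)_8 → 3⁴ + 6⁴ + 2⁴ + 2⁴ = 1409
1409 = (2,6,0,1)_8 → 2⁴ + 6⁴ + 0⁴ + 1⁴ = 1313
1313 = (2,4,4,1)_8 → 2⁴ + 4⁴ + 4⁴ + 1⁴ = 529
529 = (1,0,2,1)_8 → 1⁴ + 0⁴ + 2⁴ + 1⁴ = 18
18 = (2,2)_8 → 2⁴ + 2⁴ = 32
32 = (4,0)_8 → 4⁴ + 0⁴ = 256
256 = (4,0,0)_8 → 4⁴ + 0⁴ + 0⁴ = 256  — 256 repeats.
That took 14 steps.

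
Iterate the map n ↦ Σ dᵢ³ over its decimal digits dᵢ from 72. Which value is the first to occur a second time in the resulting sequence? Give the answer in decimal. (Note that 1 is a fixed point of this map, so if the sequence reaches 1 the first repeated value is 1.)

72 → 351
351 → 153
153 → 153  — 153 already appeared earlier.

153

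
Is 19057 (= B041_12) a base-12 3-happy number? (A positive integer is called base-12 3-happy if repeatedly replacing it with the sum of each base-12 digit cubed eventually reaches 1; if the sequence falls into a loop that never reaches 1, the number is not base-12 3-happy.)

base-12 3-happy

19057 = (11,0,4,1)_12 → 11³ + 0³ + 4³ + 1³ = 1396
1396 = (9,8,4)_12 → 9³ + 8³ + 4³ = 1305
1305 = (9,0,9)_12 → 9³ + 0³ + 9³ = 1458
1458 = (10,1,6)_12 → 10³ + 1³ + 6³ = 1217
1217 = (8,5,5)_12 → 8³ + 5³ + 5³ = 762
762 = (5,3,6)_12 → 5³ + 3³ + 6³ = 368
368 = (2,6,8)_12 → 2³ + 6³ + 8³ = 736
736 = (5,1,4)_12 → 5³ + 1³ + 4³ = 190
190 = (1,3,10)_12 → 1³ + 3³ + 10³ = 1028
1028 = (7,1,8)_12 → 7³ + 1³ + 8³ = 856
856 = (5,11,4)_12 → 5³ + 11³ + 4³ = 1520
1520 = (10,6,8)_12 → 10³ + 6³ + 8³ = 1728
1728 = (1,0,0,0)_12 → 1³ + 0³ + 0³ + 0³ = 1  — reached 1.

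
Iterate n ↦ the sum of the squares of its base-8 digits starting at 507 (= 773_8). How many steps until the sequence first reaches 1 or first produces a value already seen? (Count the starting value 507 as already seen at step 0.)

507 = (7,7,3)_8 → 7² + 7² + 3² = 49 + 49 + 9 = 107
107 = (1,5,3)_8 → 1² + 5² + 3² = 1 + 25 + 9 = 35
35 = (4,3)_8 → 4² + 3² = 16 + 9 = 25
25 = (3,1)_8 → 3² + 1² = 9 + 1 = 10
10 = (1,2)_8 → 1² + 2² = 1 + 4 = 5
5 = (5)_8 → 5² = 25  — 25 repeats.
That took 6 steps.

6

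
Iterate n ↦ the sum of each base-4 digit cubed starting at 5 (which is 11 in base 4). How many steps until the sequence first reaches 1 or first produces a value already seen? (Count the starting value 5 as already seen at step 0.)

5 = (1,1)_4 → 1³ + 1³ = 2
2 = (2)_4 → 2³ = 8
8 = (2,0)_4 → 2³ + 0³ = 8  — 8 repeats.
That took 3 steps.

3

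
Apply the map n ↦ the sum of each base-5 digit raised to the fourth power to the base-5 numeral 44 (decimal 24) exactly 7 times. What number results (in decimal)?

24 = (4,4)_5 → 4⁴ + 4⁴ = 256 + 256 = 512
512 = (4,0,2,2)_5 → 4⁴ + 0⁴ + 2⁴ + 2⁴ = 256 + 0 + 16 + 16 = 288
288 = (2,1,2,3)_5 → 2⁴ + 1⁴ + 2⁴ + 3⁴ = 16 + 1 + 16 + 81 = 114
114 = (4,2,4)_5 → 4⁴ + 2⁴ + 4⁴ = 256 + 16 + 256 = 528
528 = (4,1,0,3)_5 → 4⁴ + 1⁴ + 0⁴ + 3⁴ = 256 + 1 + 0 + 81 = 338
338 = (2,3,2,3)_5 → 2⁴ + 3⁴ + 2⁴ + 3⁴ = 16 + 81 + 16 + 81 = 194
194 = (1,2,3,4)_5 → 1⁴ + 2⁴ + 3⁴ + 4⁴ = 1 + 16 + 81 + 256 = 354

354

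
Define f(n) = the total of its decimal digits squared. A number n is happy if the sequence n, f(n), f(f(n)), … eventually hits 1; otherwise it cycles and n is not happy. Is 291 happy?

happy

291 → 2² + 9² + 1² = 86
86 → 8² + 6² = 100
100 → 1² + 0² + 0² = 1  — reached 1.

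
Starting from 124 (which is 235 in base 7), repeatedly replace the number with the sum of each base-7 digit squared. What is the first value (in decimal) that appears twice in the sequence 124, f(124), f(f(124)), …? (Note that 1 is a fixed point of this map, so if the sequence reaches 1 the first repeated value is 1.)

10

124 = (2,3,5)_7 → 2² + 3² + 5² = 4 + 9 + 25 = 38
38 = (5,3)_7 → 5² + 3² = 25 + 9 = 34
34 = (4,6)_7 → 4² + 6² = 16 + 36 = 52
52 = (1,0,3)_7 → 1² + 0² + 3² = 1 + 0 + 9 = 10
10 = (1,3)_7 → 1² + 3² = 1 + 9 = 10  — 10 already appeared earlier.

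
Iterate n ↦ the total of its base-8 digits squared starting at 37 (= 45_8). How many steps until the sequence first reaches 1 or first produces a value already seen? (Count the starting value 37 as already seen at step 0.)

4

37 = (4,5)_8 → 4² + 5² = 41
41 = (5,1)_8 → 5² + 1² = 26
26 = (3,2)_8 → 3² + 2² = 13
13 = (1,5)_8 → 1² + 5² = 26  — 26 repeats.
That took 4 steps.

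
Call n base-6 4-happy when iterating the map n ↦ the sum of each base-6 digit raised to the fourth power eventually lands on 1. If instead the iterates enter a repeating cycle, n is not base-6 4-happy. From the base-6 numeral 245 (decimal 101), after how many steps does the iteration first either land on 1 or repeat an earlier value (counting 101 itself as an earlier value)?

101 = (2,4,5)_6 → 2⁴ + 4⁴ + 5⁴ = 897
897 = (4,0,5,3)_6 → 4⁴ + 0⁴ + 5⁴ + 3⁴ = 962
962 = (4,2,4,2)_6 → 4⁴ + 2⁴ + 4⁴ + 2⁴ = 544
544 = (2,3,0,4)_6 → 2⁴ + 3⁴ + 0⁴ + 4⁴ = 353
353 = (1,3,4,5)_6 → 1⁴ + 3⁴ + 4⁴ + 5⁴ = 963
963 = (4,2,4,3)_6 → 4⁴ + 2⁴ + 4⁴ + 3⁴ = 609
609 = (2,4,5,3)_6 → 2⁴ + 4⁴ + 5⁴ + 3⁴ = 978
978 = (4,3,1,0)_6 → 4⁴ + 3⁴ + 1⁴ + 0⁴ = 338
338 = (1,3,2,2)_6 → 1⁴ + 3⁴ + 2⁴ + 2⁴ = 114
114 = (3,1,0)_6 → 3⁴ + 1⁴ + 0⁴ = 82
82 = (2,1,4)_6 → 2⁴ + 1⁴ + 4⁴ = 273
273 = (1,1,3,3)_6 → 1⁴ + 1⁴ + 3⁴ + 3⁴ = 164
164 = (4,3,2)_6 → 4⁴ + 3⁴ + 2⁴ = 353  — 353 repeats.
That took 13 steps.

13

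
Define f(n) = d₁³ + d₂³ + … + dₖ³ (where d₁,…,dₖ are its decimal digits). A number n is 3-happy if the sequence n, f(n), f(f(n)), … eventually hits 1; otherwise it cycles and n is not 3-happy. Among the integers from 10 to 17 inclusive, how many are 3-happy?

10: 10 → 1  (reaches 1)
11: 11 → 2 → 8 → 512 → 134 → 92 → 737 → 713 → 371 → 371  (repeats 371)
12: 12 → 9 → 729 → 1080 → 513 → 153 → 153  (repeats 153)
13: 13 → 28 → 520 → 133 → 55 → 250 → 133  (repeats 133)
14: 14 → 65 → 341 → 92 → 737 → 713 → 371 → 371  (repeats 371)
15: 15 → 126 → 225 → 141 → 66 → 432 → 99 → 1458 → 702 → 351 → 153 → 153  (repeats 153)
16: 16 → 217 → 352 → 160 → 217  (repeats 217)
17: 17 → 344 → 155 → 251 → 134 → 92 → 737 → 713 → 371 → 371  (repeats 371)
3-happy: 10

1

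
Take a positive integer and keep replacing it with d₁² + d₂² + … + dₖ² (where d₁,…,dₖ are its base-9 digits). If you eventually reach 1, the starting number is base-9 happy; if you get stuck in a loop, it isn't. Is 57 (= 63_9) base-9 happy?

57 = (6,3)_9 → 6² + 3² = 36 + 9 = 45
45 = (5,0)_9 → 5² + 0² = 25 + 0 = 25
25 = (2,7)_9 → 2² + 7² = 4 + 49 = 53
53 = (5,8)_9 → 5² + 8² = 25 + 64 = 89
89 = (1,0,8)_9 → 1² + 0² + 8² = 1 + 0 + 64 = 65
65 = (7,2)_9 → 7² + 2² = 49 + 4 = 53  — 53 already seen; the sequence cycles without reaching 1.

not base-9 happy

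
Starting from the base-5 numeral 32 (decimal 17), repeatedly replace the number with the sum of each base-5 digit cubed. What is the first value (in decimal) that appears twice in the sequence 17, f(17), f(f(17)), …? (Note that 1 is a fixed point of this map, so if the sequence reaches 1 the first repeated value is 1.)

17 = (3,2)_5 → 3³ + 2³ = 27 + 8 = 35
35 = (1,2,0)_5 → 1³ + 2³ + 0³ = 1 + 8 + 0 = 9
9 = (1,4)_5 → 1³ + 4³ = 1 + 64 = 65
65 = (2,3,0)_5 → 2³ + 3³ + 0³ = 8 + 27 + 0 = 35  — 35 already appeared earlier.

35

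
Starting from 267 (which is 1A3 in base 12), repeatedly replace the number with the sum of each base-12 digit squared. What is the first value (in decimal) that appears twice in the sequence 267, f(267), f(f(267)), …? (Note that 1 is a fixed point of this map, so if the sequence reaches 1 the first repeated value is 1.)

267 = (1,10,3)_12 → 1² + 10² + 3² = 110
110 = (9,2)_12 → 9² + 2² = 85
85 = (7,1)_12 → 7² + 1² = 50
50 = (4,2)_12 → 4² + 2² = 20
20 = (1,8)_12 → 1² + 8² = 65
65 = (5,5)_12 → 5² + 5² = 50  — 50 already appeared earlier.

50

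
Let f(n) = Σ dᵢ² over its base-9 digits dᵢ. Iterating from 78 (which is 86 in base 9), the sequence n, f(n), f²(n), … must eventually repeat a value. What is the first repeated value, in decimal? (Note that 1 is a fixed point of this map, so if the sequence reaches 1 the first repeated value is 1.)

78 = (8,6)_9 → 8² + 6² = 100
100 = (1,2,1)_9 → 1² + 2² + 1² = 6
6 = (6)_9 → 6² = 36
36 = (4,0)_9 → 4² + 0² = 16
16 = (1,7)_9 → 1² + 7² = 50
50 = (5,5)_9 → 5² + 5² = 50  — 50 already appeared earlier.

50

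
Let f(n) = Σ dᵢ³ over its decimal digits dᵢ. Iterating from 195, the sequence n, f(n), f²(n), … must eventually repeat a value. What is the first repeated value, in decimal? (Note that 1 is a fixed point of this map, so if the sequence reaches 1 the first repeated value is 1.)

153

195 → 1³ + 9³ + 5³ = 1 + 729 + 125 = 855
855 → 8³ + 5³ + 5³ = 512 + 125 + 125 = 762
762 → 7³ + 6³ + 2³ = 343 + 216 + 8 = 567
567 → 5³ + 6³ + 7³ = 125 + 216 + 343 = 684
684 → 6³ + 8³ + 4³ = 216 + 512 + 64 = 792
792 → 7³ + 9³ + 2³ = 343 + 729 + 8 = 1080
1080 → 1³ + 0³ + 8³ + 0³ = 1 + 0 + 512 + 0 = 513
513 → 5³ + 1³ + 3³ = 125 + 1 + 27 = 153
153 → 1³ + 5³ + 3³ = 1 + 125 + 27 = 153  — 153 already appeared earlier.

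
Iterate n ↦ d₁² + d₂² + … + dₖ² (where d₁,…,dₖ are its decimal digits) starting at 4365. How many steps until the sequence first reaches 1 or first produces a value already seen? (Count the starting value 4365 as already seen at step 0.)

3

4365 → 4² + 3² + 6² + 5² = 86
86 → 8² + 6² = 100
100 → 1² + 0² + 0² = 1  — reached 1.
That took 3 steps.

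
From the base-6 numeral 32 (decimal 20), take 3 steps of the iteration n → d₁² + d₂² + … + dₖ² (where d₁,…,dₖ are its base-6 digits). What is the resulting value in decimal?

20 = (3,2)_6 → 3² + 2² = 9 + 4 = 13
13 = (2,1)_6 → 2² + 1² = 4 + 1 = 5
5 = (5)_6 → 5² = 25

25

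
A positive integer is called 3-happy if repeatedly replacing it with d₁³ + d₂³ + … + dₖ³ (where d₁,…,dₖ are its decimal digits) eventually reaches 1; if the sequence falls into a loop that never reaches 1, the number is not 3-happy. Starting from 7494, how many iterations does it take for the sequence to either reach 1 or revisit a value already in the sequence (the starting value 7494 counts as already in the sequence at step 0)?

7494 → 1200
1200 → 9
9 → 729
729 → 1080
1080 → 513
513 → 153
153 → 153  — 153 repeats.
That took 7 steps.

7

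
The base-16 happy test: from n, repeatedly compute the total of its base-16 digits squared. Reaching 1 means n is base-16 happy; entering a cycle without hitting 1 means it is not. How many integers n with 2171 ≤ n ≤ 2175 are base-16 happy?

1

2171: 2171 → 234 → 296 → 69 → 41 → 85 → 50 → 13 → 169 → 181 → 146 → 85  (repeats 85)
2172: 2172 → 257 → 2 → 4 → 16 → 1  (reaches 1)
2173: 2173 → 282 → 102 → 72 → 80 → 25 → 82 → 29 → 170 → 200 → 208 → 169 → 181 → 146 → 85 → 50 → 13 → 169  (repeats 169)
2174: 2174 → 309 → 35 → 13 → 169 → 181 → 146 → 85 → 50 → 13  (repeats 13)
2175: 2175 → 338 → 30 → 197 → 169 → 181 → 146 → 85 → 50 → 13 → 169  (repeats 169)
base-16 happy: 2172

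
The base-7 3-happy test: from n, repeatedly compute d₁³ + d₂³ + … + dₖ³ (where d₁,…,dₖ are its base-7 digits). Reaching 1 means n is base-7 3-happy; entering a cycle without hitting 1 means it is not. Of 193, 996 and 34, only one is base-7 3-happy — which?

193: 193 → 307 → 433 → 343 → 1  — reaches 1 (base-7 3-happy)
996: 996 → 240 → 288 → 342 → 648 → 282 → 258 → 342  — repeats 342 (not base-7 3-happy)
34: 34 → 280 → 250 → 250  — repeats 250 (not base-7 3-happy)

193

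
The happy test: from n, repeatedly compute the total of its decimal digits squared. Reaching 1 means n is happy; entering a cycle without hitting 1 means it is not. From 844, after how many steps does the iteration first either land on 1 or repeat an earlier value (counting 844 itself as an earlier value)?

14

844 → 8² + 4² + 4² = 96
96 → 9² + 6² = 117
117 → 1² + 1² + 7² = 51
51 → 5² + 1² = 26
26 → 2² + 6² = 40
40 → 4² + 0² = 16
16 → 1² + 6² = 37
37 → 3² + 7² = 58
58 → 5² + 8² = 89
89 → 8² + 9² = 145
145 → 1² + 4² + 5² = 42
42 → 4² + 2² = 20
20 → 2² + 0² = 4
4 → 4² = 16  — 16 repeats.
That took 14 steps.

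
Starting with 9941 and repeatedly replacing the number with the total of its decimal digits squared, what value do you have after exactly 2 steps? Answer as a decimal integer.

9941 → 9² + 9² + 4² + 1² = 179
179 → 1² + 7² + 9² = 131

131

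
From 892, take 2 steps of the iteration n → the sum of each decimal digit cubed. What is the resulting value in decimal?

802

892 → 1249
1249 → 802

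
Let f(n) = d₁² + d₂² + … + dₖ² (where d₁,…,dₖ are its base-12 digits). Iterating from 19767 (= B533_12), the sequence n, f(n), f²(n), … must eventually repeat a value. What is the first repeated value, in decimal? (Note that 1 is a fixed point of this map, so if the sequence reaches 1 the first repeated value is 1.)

19767 = (11,5,3,3)_12 → 11² + 5² + 3² + 3² = 121 + 25 + 9 + 9 = 164
164 = (1,1,8)_12 → 1² + 1² + 8² = 1 + 1 + 64 = 66
66 = (5,6)_12 → 5² + 6² = 25 + 36 = 61
61 = (5,1)_12 → 5² + 1² = 25 + 1 = 26
26 = (2,2)_12 → 2² + 2² = 4 + 4 = 8
8 = (8)_12 → 8² = 64
64 = (5,4)_12 → 5² + 4² = 25 + 16 = 41
41 = (3,5)_12 → 3² + 5² = 9 + 25 = 34
34 = (2,10)_12 → 2² + 10² = 4 + 100 = 104
104 = (8,8)_12 → 8² + 8² = 64 + 64 = 128
128 = (10,8)_12 → 10² + 8² = 100 + 64 = 164  — 164 already appeared earlier.

164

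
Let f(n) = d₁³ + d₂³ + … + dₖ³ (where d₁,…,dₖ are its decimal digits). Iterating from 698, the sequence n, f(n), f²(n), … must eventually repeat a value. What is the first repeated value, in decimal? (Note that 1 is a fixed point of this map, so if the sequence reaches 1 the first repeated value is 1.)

698 → 6³ + 9³ + 8³ = 216 + 729 + 512 = 1457
1457 → 1³ + 4³ + 5³ + 7³ = 1 + 64 + 125 + 343 = 533
533 → 5³ + 3³ + 3³ = 125 + 27 + 27 = 179
179 → 1³ + 7³ + 9³ = 1 + 343 + 729 = 1073
1073 → 1³ + 0³ + 7³ + 3³ = 1 + 0 + 343 + 27 = 371
371 → 3³ + 7³ + 1³ = 27 + 343 + 1 = 371  — 371 already appeared earlier.

371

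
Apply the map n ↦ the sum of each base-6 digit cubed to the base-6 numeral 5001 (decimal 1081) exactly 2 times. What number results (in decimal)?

54

1081 = (5,0,0,1)_6 → 5³ + 0³ + 0³ + 1³ = 126
126 = (3,3,0)_6 → 3³ + 3³ + 0³ = 54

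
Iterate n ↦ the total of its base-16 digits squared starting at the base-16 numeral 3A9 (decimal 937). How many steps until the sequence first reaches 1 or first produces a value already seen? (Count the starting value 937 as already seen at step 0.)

9

937 = (3,10,9)_16 → 3² + 10² + 9² = 190
190 = (11,14)_16 → 11² + 14² = 317
317 = (1,3,13)_16 → 1² + 3² + 13² = 179
179 = (11,3)_16 → 11² + 3² = 130
130 = (8,2)_16 → 8² + 2² = 68
68 = (4,4)_16 → 4² + 4² = 32
32 = (2,0)_16 → 2² + 0² = 4
4 = (4)_16 → 4² = 16
16 = (1,0)_16 → 1² + 0² = 1  — reached 1.
That took 9 steps.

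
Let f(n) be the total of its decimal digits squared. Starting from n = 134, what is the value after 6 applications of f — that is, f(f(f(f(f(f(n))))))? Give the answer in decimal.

134 → 1² + 3² + 4² = 26
26 → 2² + 6² = 40
40 → 4² + 0² = 16
16 → 1² + 6² = 37
37 → 3² + 7² = 58
58 → 5² + 8² = 89

89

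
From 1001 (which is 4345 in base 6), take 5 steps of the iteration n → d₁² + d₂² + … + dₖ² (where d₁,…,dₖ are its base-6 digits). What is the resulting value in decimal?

1001 = (4,3,4,5)_6 → 4² + 3² + 4² + 5² = 16 + 9 + 16 + 25 = 66
66 = (1,5,0)_6 → 1² + 5² + 0² = 1 + 25 + 0 = 26
26 = (4,2)_6 → 4² + 2² = 16 + 4 = 20
20 = (3,2)_6 → 3² + 2² = 9 + 4 = 13
13 = (2,1)_6 → 2² + 1² = 4 + 1 = 5

5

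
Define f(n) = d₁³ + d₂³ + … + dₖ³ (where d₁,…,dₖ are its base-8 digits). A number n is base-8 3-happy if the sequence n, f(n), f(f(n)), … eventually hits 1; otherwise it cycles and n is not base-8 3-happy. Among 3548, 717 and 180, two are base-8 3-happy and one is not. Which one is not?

717

3548: 3548 → 650 → 18 → 16 → 8 → 1  — reaches 1 (base-8 3-happy)
717: 717 → 154 → 43 → 152 → 35 → 91 → 55 → 559 → 469 → 476 → 434 → 440 → 559  — repeats 559 (not base-8 3-happy)
180: 180 → 288 → 128 → 8 → 1  — reaches 1 (base-8 3-happy)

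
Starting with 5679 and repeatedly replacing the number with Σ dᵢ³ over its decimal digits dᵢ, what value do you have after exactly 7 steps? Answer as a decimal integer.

513

5679 → 5³ + 6³ + 7³ + 9³ = 1413
1413 → 1³ + 4³ + 1³ + 3³ = 93
93 → 9³ + 3³ = 756
756 → 7³ + 5³ + 6³ = 684
684 → 6³ + 8³ + 4³ = 792
792 → 7³ + 9³ + 2³ = 1080
1080 → 1³ + 0³ + 8³ + 0³ = 513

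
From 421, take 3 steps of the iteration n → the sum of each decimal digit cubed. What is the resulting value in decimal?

370

421 → 73
73 → 370
370 → 370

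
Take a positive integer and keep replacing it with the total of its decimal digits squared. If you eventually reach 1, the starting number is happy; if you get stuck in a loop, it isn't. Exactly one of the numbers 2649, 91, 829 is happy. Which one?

2649: 2649 → 137 → 59 → 106 → 37 → 58 → 89 → 145 → 42 → 20 → 4 → 16 → 37  — repeats 37 (not happy)
91: 91 → 82 → 68 → 100 → 1  — reaches 1 (happy)
829: 829 → 149 → 98 → 145 → 42 → 20 → 4 → 16 → 37 → 58 → 89 → 145  — repeats 145 (not happy)

91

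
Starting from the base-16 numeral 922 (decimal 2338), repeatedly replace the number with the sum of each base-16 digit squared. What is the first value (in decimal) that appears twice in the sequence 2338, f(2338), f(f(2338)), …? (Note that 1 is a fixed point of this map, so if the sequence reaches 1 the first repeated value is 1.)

2338 = (9,2,2)_16 → 9² + 2² + 2² = 89
89 = (5,9)_16 → 5² + 9² = 106
106 = (6,10)_16 → 6² + 10² = 136
136 = (8,8)_16 → 8² + 8² = 128
128 = (8,0)_16 → 8² + 0² = 64
64 = (4,0)_16 → 4² + 0² = 16
16 = (1,0)_16 → 1² + 0² = 1  — reached the fixed point 1.
1 → 1, so 1 is the first repeated value.

1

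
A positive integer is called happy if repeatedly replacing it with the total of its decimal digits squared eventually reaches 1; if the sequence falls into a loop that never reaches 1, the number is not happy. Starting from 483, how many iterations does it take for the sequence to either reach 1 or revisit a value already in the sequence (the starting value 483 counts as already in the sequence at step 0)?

9

483 → 4² + 8² + 3² = 16 + 64 + 9 = 89
89 → 8² + 9² = 64 + 81 = 145
145 → 1² + 4² + 5² = 1 + 16 + 25 = 42
42 → 4² + 2² = 16 + 4 = 20
20 → 2² + 0² = 4 + 0 = 4
4 → 4² = 16
16 → 1² + 6² = 1 + 36 = 37
37 → 3² + 7² = 9 + 49 = 58
58 → 5² + 8² = 25 + 64 = 89  — 89 repeats.
That took 9 steps.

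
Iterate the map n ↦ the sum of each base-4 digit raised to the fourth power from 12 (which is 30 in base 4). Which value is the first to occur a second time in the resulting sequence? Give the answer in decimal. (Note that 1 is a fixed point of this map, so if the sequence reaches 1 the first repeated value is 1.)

81

12 = (3,0)_4 → 3⁴ + 0⁴ = 81
81 = (1,1,0,1)_4 → 1⁴ + 1⁴ + 0⁴ + 1⁴ = 3
3 = (3)_4 → 3⁴ = 81  — 81 already appeared earlier.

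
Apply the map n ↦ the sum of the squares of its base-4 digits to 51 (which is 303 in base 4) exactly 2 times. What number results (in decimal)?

51 = (3,0,3)_4 → 3² + 0² + 3² = 9 + 0 + 9 = 18
18 = (1,0,2)_4 → 1² + 0² + 2² = 1 + 0 + 4 = 5

5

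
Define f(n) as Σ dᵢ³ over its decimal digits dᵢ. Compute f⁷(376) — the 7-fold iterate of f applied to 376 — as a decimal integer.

370

376 → 3³ + 7³ + 6³ = 27 + 343 + 216 = 586
586 → 5³ + 8³ + 6³ = 125 + 512 + 216 = 853
853 → 8³ + 5³ + 3³ = 512 + 125 + 27 = 664
664 → 6³ + 6³ + 4³ = 216 + 216 + 64 = 496
496 → 4³ + 9³ + 6³ = 64 + 729 + 216 = 1009
1009 → 1³ + 0³ + 0³ + 9³ = 1 + 0 + 0 + 729 = 730
730 → 7³ + 3³ + 0³ = 343 + 27 + 0 = 370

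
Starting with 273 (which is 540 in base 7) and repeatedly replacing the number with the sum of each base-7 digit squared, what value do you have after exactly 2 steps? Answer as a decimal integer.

61

273 = (5,4,0)_7 → 5² + 4² + 0² = 41
41 = (5,6)_7 → 5² + 6² = 61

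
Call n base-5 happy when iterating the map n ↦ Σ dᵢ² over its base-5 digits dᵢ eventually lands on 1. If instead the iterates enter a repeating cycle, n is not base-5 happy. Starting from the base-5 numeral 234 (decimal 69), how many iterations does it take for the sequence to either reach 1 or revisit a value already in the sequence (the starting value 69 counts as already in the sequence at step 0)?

69 = (2,3,4)_5 → 2² + 3² + 4² = 4 + 9 + 16 = 29
29 = (1,0,4)_5 → 1² + 0² + 4² = 1 + 0 + 16 = 17
17 = (3,2)_5 → 3² + 2² = 9 + 4 = 13
13 = (2,3)_5 → 2² + 3² = 4 + 9 = 13  — 13 repeats.
That took 4 steps.

4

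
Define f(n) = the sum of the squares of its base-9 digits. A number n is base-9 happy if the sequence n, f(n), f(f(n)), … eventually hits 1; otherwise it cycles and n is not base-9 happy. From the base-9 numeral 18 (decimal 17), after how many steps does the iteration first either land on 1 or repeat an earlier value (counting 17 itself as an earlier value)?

17 = (1,8)_9 → 1² + 8² = 65
65 = (7,2)_9 → 7² + 2² = 53
53 = (5,8)_9 → 5² + 8² = 89
89 = (1,0,8)_9 → 1² + 0² + 8² = 65  — 65 repeats.
That took 4 steps.

4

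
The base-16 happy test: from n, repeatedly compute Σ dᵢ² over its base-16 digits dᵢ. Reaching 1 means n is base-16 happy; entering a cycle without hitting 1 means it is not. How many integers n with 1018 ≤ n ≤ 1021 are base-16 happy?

1018: 1018 → 334 → 213 → 194 → 148 → 97 → 37 → 29 → 170 → 200 → 208 → 169 → 181 → 146 → 85 → 50 → 13 → 169  — not base-16 happy
1019: 1019 → 355 → 46 → 200 → 208 → 169 → 181 → 146 → 85 → 50 → 13 → 169  — not base-16 happy
1020: 1020 → 378 → 150 → 117 → 74 → 116 → 65 → 17 → 2 → 4 → 16 → 1  — base-16 happy
1021: 1021 → 403 → 91 → 146 → 85 → 50 → 13 → 169 → 181 → 146  — not base-16 happy
base-16 happy: 1020

1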